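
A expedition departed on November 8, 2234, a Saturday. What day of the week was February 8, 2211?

Friday

Count forward from the earlier date (February 8, 2211) to the later (November 8, 2234):
Day-of-year of February 8, 2211: 39.
Day-of-year of November 8, 2234: 312.
2211 has 365 days, so 365 − 39 = 326 days remain in 2211.
Full years 2212–2233: 16 common + 6 leap = 16×365 + 6×366 = 8036 days.
Total: 326 + 8036 + 312 = 8674 days.
8674 mod 7 = 1, so 1 day before Saturday is Friday.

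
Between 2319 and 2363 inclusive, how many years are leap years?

11

Years divisible by 4 in [2319, 2363]: 2320, 2324, 2328, 2332, 2336, 2340, 2344, 2348, 2352, 2356, 2360.
No century exceptions apply. Count: 11.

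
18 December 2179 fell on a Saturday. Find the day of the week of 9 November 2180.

Thursday

December 2179: 31 − 18 = 13 days remain.
Then 10 full months totalling 305 days.
November 1–9, 2180: 9 days.
Total: 13 + 305 + 9 = 327 days.
327 mod 7 = 5, so 5 days after Saturday is Thursday.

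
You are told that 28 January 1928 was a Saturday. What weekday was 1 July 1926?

Count forward from the earlier date (July 1, 1926) to the later (January 28, 1928):
July 1, 1926 → July 1, 1927: 365 days.
July 1927: 31 − 1 = 30 days remain.
Then August (31), September (30), October (31), November (30), December (31): 31 + 30 + 31 + 30 + 31 = 153 days.
January 1–28, 1928: 28 days.
Residual: 211 days.
Total: 576 days.
576 mod 7 = 2, so 2 days before Saturday is Thursday.

Thursday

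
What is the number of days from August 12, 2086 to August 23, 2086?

11

Within August 2086: 23 − 12 = 11 days.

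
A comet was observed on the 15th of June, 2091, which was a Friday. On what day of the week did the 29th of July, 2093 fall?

Wednesday

Day-of-year of June 15, 2091: 166.
Day-of-year of July 29, 2093: 210.
2091 has 365 days, so 365 − 166 = 199 days remain in 2091.
Full years: 2092: 366. Sum = 366.
Total: 199 + 366 + 210 = 775 days.
775 mod 7 = 5, so 5 days after Friday is Wednesday.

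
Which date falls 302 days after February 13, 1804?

December 11, 1804

Count 302 days after February 13, 1804:
February 1804: 29 − 13 = 16 days remain (1804 is a leap year, so February has 29 days).
Then 9 full months totalling 275 days.
December 1–11, 1804: 11 days.
Total: 16 + 275 + 11 = 302 days.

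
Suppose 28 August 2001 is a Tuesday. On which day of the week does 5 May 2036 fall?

Monday

Day-of-year of August 28, 2001: 240.
Day-of-year of May 5, 2036: 126.
2001 has 365 days, so 365 − 240 = 125 days remain in 2001.
Full years 2002–2035: 26 common + 8 leap = 26×365 + 8×366 = 12418 days.
Total: 125 + 12418 + 126 = 12669 days.
12669 mod 7 = 6, so 6 days after Tuesday is Monday.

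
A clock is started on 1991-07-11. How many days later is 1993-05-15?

674

Day-of-year of July 11, 1991: 192.
Day-of-year of May 15, 1993: 135.
1991 has 365 days, so 365 − 192 = 173 days remain in 1991.
Full years: 1992: 366. Sum = 366.
Total: 173 + 366 + 135 = 674 days.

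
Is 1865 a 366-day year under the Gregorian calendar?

No

1865 is not a leap year.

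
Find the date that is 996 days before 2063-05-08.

2060-08-15

Count 996 days before May 8, 2063:
August 15, 2060 → August 15, 2061: 365 days.
August 15, 2061 → August 15, 2062: 365 days.
August 2062: 31 − 15 = 16 days remain.
Then September (30), October (31), November (30), December (31), January (31), February 2063 (28), March (31), April (30): 30 + 31 + 30 + 31 + 31 + 28 + 31 + 30 = 242 days.
May 1–8, 2063: 8 days.
Residual: 266 days.
Total: 996 days.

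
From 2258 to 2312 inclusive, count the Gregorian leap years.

13

Years divisible by 4: 2260, 2264, …, 2312 — 14 in all.
Of these, 2300 is divisible by 100 but not 400, so not leap.
Leap years: 14 − 1 = 13.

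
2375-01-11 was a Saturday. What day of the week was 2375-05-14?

Wednesday

January 2375: 31 − 11 = 20 days remain.
Then February 2375 (28), March (31), April (30): 28 + 31 + 30 = 89 days.
May 1–14, 2375: 14 days.
Total: 20 + 89 + 14 = 123 days.
123 mod 7 = 4, so 4 days after Saturday is Wednesday.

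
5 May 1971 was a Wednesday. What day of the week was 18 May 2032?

Tuesday

Day-of-year of May 5, 1971: 125.
Day-of-year of May 18, 2032: 139.
1971 has 365 days, so 365 − 125 = 240 days remain in 1971.
Full years 1972–2031: 45 common + 15 leap = 45×365 + 15×366 = 21915 days.
Total: 240 + 21915 + 139 = 22294 days.
22294 mod 7 = 6, so 6 days after Wednesday is Tuesday.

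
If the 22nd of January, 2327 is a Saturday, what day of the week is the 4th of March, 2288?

Count forward from the earlier date (March 4, 2288) to the later (January 22, 2327):
Day-of-year of March 4, 2288: 64.
Day-of-year of January 22, 2327: 22.
2288 has 366 days, so 366 − 64 = 302 days remain in 2288.
Full years 2289–2326: 30 common + 8 leap = 30×365 + 8×366 = 13878 days.
Total: 302 + 13878 + 22 = 14202 days.
14202 mod 7 = 6, so 6 days before Saturday is Sunday.

Sunday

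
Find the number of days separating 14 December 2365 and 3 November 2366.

324

Day-of-year of December 14, 2365: 348.
Day-of-year of November 3, 2366: 307.
2365 has 365 days, so 365 − 348 = 17 days remain in 2365.
Total: 17 + 307 = 324 days.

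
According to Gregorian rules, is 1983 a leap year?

No

1983 is not a leap year.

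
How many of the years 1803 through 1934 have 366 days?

Years divisible by 4: 1804, 1808, …, 1932 — 33 in all.
Of these, 1900 is divisible by 100 but not 400, so not leap.
Leap years: 33 − 1 = 32.

32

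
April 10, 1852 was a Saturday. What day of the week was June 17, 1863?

Day-of-year of April 10, 1852: 101.
Day-of-year of June 17, 1863: 168.
1852 has 366 days, so 366 − 101 = 265 days remain in 1852.
Full years 1853–1862: 8 common + 2 leap = 8×365 + 2×366 = 3652 days.
Total: 265 + 3652 + 168 = 4085 days.
4085 mod 7 = 4, so 4 days after Saturday is Wednesday.

Wednesday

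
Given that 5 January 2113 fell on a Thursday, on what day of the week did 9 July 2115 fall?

Tuesday

Day-of-year of January 5, 2113: 5.
Day-of-year of July 9, 2115: 190.
2113 has 365 days, so 365 − 5 = 360 days remain in 2113.
Full years: 2114: 365. Sum = 365.
Total: 360 + 365 + 190 = 915 days.
915 mod 7 = 5, so 5 days after Thursday is Tuesday.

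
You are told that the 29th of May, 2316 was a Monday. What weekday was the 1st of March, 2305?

Count forward from the earlier date (March 1, 2305) to the later (May 29, 2316):
Day-of-year of March 1, 2305: 60.
Day-of-year of May 29, 2316: 150.
2305 has 365 days, so 365 − 60 = 305 days remain in 2305.
Full years 2306–2315: 8 common + 2 leap = 8×365 + 2×366 = 3652 days.
Total: 305 + 3652 + 150 = 4107 days.
4107 mod 7 = 5, so 5 days before Monday is Wednesday.

Wednesday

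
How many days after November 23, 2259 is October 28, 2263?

1435

Day-of-year of November 23, 2259: 327.
Day-of-year of October 28, 2263: 301.
2259 has 365 days, so 365 − 327 = 38 days remain in 2259.
Full years: 2260: 366; 2261: 365; 2262: 365. Sum = 1096.
Total: 38 + 1096 + 301 = 1435 days.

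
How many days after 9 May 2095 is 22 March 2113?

From May 9, 2095 to May 9, 2112: 17 years, of which 4 contain a Feb 29 — 13×365 + 4×366 = 6209 days.
(2100 is not a leap year (divisible by 100 but not 400).)
May 2112: 31 − 9 = 22 days remain.
Then 9 full months totalling 273 days.
March 1–22, 2113: 22 days.
Residual: 317 days.
Total: 6526 days.

6526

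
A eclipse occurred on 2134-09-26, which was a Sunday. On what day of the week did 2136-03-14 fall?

Wednesday

September 2134: 30 − 26 = 4 days remain.
Then 17 full months totalling 517 days.
March 1–14, 2136: 14 days.
Total: 4 + 517 + 14 = 535 days.
535 mod 7 = 3, so 3 days after Sunday is Wednesday.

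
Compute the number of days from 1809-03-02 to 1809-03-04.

Within March 1809: 4 − 2 = 2 days.

2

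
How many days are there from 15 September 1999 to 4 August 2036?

13473

From September 15, 1999 to September 15, 2035: 36 years, of which 9 contain a Feb 29 — 27×365 + 9×366 = 13149 days.
(2000 is a leap year (divisible by 400).)
September 2035: 30 − 15 = 15 days remain.
Then 10 full months totalling 305 days.
August 1–4, 2036: 4 days.
Residual: 324 days.
Total: 13473 days.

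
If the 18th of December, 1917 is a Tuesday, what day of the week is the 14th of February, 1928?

Tuesday

From December 18, 1917 to December 18, 1927: 10 years, of which 2 contain a Feb 29 — 8×365 + 2×366 = 3652 days.
December 1927: 31 − 18 = 13 days remain.
Then January (31): 31 days.
February 1–14, 1928: 14 days (1928 is a leap year).
Residual: 58 days.
Total: 3710 days.
3710 is a multiple of 7, so the 14th of February, 1928 falls on the same weekday: Tuesday.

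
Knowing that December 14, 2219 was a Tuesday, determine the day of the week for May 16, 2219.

Count forward from the earlier date (May 16, 2219) to the later (December 14, 2219):
May 2219: 31 − 16 = 15 days remain.
Then June (30), July (31), August (31), September (30), October (31), November (30): 30 + 31 + 31 + 30 + 31 + 30 = 183 days.
December 1–14, 2219: 14 days.
Total: 15 + 183 + 14 = 212 days.
212 mod 7 = 2, so 2 days before Tuesday is Sunday.

Sunday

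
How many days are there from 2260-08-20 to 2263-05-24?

August 20, 2260 → August 20, 2261: 365 days.
August 20, 2261 → August 20, 2262: 365 days.
August 2262: 31 − 20 = 11 days remain.
Then September (30), October (31), November (30), December (31), January (31), February 2263 (28), March (31), April (30): 30 + 31 + 30 + 31 + 31 + 28 + 31 + 30 = 242 days.
May 1–24, 2263: 24 days.
Residual: 277 days.
Total: 1007 days.

1007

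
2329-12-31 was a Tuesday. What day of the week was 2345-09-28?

Day-of-year of December 31, 2329: 365.
Day-of-year of September 28, 2345: 271.
2329 has 365 days, so 365 − 365 = 0 days remain in 2329.
Full years 2330–2344: 11 common + 4 leap = 11×365 + 4×366 = 5479 days.
Total: 0 + 5479 + 271 = 5750 days.
5750 mod 7 = 3, so 3 days after Tuesday is Friday.

Friday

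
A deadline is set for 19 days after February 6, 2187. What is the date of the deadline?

February 25, 2187

Count 19 days after February 6, 2187:
Within February 2187: 25 − 6 = 19 days.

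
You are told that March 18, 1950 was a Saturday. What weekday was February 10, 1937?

Wednesday

Count forward from the earlier date (February 10, 1937) to the later (March 18, 1950):
Day-of-year of February 10, 1937: 41.
Day-of-year of March 18, 1950: 77.
1937 has 365 days, so 365 − 41 = 324 days remain in 1937.
Full years 1938–1949: 9 common + 3 leap = 9×365 + 3×366 = 4383 days.
Total: 324 + 4383 + 77 = 4784 days.
4784 mod 7 = 3, so 3 days before Saturday is Wednesday.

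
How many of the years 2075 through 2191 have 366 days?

Years divisible by 4: 2076, 2080, …, 2188 — 29 in all.
Of these, 2100 is divisible by 100 but not 400, so not leap.
Leap years: 29 − 1 = 28.

28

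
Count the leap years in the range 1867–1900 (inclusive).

8

Years divisible by 4 in [1867, 1900]: 1868, 1872, 1876, 1880, 1884, 1888, 1892, 1896, 1900.
Of these, 1900 is divisible by 100 but not 400, so not leap.
Leap years: 9 − 1 = 8.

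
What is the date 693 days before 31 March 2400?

8 May 2398

Count 693 days before March 31, 2400:
Day-of-year of May 8, 2398: 128.
Day-of-year of March 31, 2400: 91.
2398 has 365 days, so 365 − 128 = 237 days remain in 2398.
Full years: 2399: 365. Sum = 365.
Total: 237 + 365 + 91 = 693 days.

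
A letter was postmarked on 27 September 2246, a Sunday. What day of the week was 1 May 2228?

Thursday

Count forward from the earlier date (May 1, 2228) to the later (September 27, 2246):
Day-of-year of May 1, 2228: 122.
Day-of-year of September 27, 2246: 270.
2228 has 366 days, so 366 − 122 = 244 days remain in 2228.
Full years 2229–2245: 13 common + 4 leap = 13×365 + 4×366 = 6209 days.
Total: 244 + 6209 + 270 = 6723 days.
6723 mod 7 = 3, so 3 days before Sunday is Thursday.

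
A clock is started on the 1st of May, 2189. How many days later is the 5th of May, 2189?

Within May 2189: 5 − 1 = 4 days.

4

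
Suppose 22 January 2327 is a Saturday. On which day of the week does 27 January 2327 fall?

Thursday

Within January 2327: 27 − 22 = 5 days.
5 mod 7 = 5, so 5 days after Saturday is Thursday.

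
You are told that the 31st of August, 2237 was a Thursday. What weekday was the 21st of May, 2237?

Count forward from the earlier date (May 21, 2237) to the later (August 31, 2237):
May 2237: 31 − 21 = 10 days remain.
Then June (30), July (31): 30 + 31 = 61 days.
August 1–31, 2237: 31 days.
Total: 10 + 61 + 31 = 102 days.
102 mod 7 = 4, so 4 days before Thursday is Sunday.

Sunday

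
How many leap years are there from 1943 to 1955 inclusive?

3

Years divisible by 4 in [1943, 1955]: 1944, 1948, 1952.
No century exceptions apply. Count: 3.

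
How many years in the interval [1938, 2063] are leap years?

31

Years divisible by 4: 1940, 1944, …, 2060 — 31 in all.
2000 is divisible by 400, so still leap.
No century exceptions apply. Count: 31.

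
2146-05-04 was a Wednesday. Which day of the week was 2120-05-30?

Count forward from the earlier date (May 30, 2120) to the later (May 4, 2146):
From May 30, 2120 to May 30, 2145: 25 years, of which 6 contain a Feb 29 — 19×365 + 6×366 = 9131 days.
May 2145: 31 − 30 = 1 day remains.
Then 11 full months totalling 334 days.
May 1–4, 2146: 4 days.
Residual: 339 days.
Total: 9470 days.
9470 mod 7 = 6, so 6 days before Wednesday is Thursday.

Thursday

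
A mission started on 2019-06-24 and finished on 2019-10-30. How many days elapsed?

128

June 2019: 30 − 24 = 6 days remain.
Then July (31), August (31), September (30): 31 + 31 + 30 = 92 days.
October 1–30, 2019: 30 days.
Total: 6 + 92 + 30 = 128 days.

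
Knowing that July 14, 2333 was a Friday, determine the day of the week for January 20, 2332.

Count forward from the earlier date (January 20, 2332) to the later (July 14, 2333):
Day-of-year of January 20, 2332: 20.
Day-of-year of July 14, 2333: 195.
2332 has 366 days, so 366 − 20 = 346 days remain in 2332.
Total: 346 + 195 = 541 days.
541 mod 7 = 2, so 2 days before Friday is Wednesday.

Wednesday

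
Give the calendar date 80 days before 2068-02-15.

2067-11-27

Count 80 days before February 15, 2068:
Day-of-year of November 27, 2067: 331.
Day-of-year of February 15, 2068: 46.
2067 has 365 days, so 365 − 331 = 34 days remain in 2067.
Total: 34 + 46 = 80 days.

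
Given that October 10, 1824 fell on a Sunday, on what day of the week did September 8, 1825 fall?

October 1824: 31 − 10 = 21 days remain.
Then 10 full months totalling 304 days.
September 1–8, 1825: 8 days.
Total: 21 + 304 + 8 = 333 days.
333 mod 7 = 4, so 4 days after Sunday is Thursday.

Thursday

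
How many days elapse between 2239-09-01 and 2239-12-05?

September 2239: 30 − 1 = 29 days remain.
Then October (31), November (30): 31 + 30 = 61 days.
December 1–5, 2239: 5 days.
Total: 29 + 61 + 5 = 95 days.

95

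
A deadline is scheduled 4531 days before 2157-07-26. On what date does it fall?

2145-02-28

Count 4531 days before July 26, 2157:
Day-of-year of February 28, 2145: 59.
Day-of-year of July 26, 2157: 207.
2145 has 365 days, so 365 − 59 = 306 days remain in 2145.
Full years 2146–2156: 8 common + 3 leap = 8×365 + 3×366 = 4018 days.
Total: 306 + 4018 + 207 = 4531 days.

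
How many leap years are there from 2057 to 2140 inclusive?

20

Years divisible by 4: 2060, 2064, …, 2140 — 21 in all.
Of these, 2100 is divisible by 100 but not 400, so not leap.
Leap years: 21 − 1 = 20.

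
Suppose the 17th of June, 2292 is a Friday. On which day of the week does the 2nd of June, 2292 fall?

Count forward from the earlier date (June 2, 2292) to the later (June 17, 2292):
Within June 2292: 17 − 2 = 15 days.
15 mod 7 = 1, so 1 day before Friday is Thursday.

Thursday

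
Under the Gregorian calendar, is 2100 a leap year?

No

2100 is not a leap year (divisible by 100 but not 400).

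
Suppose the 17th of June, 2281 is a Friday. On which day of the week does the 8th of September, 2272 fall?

Count forward from the earlier date (September 8, 2272) to the later (June 17, 2281):
From September 8, 2272 to September 8, 2280: 8 years, of which 2 contain a Feb 29 — 6×365 + 2×366 = 2922 days.
September 2280: 30 − 8 = 22 days remain.
Then October (31), November (30), December (31), January (31), February 2281 (28), March (31), April (30), May (31): 31 + 30 + 31 + 31 + 28 + 31 + 30 + 31 = 243 days.
June 1–17, 2281: 17 days.
Residual: 282 days.
Total: 3204 days.
3204 mod 7 = 5, so 5 days before Friday is Sunday.

Sunday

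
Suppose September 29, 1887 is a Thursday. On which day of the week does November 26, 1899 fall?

Sunday

Day-of-year of September 29, 1887: 272.
Day-of-year of November 26, 1899: 330.
1887 has 365 days, so 365 − 272 = 93 days remain in 1887.
Full years 1888–1898: 8 common + 3 leap = 8×365 + 3×366 = 4018 days.
Total: 93 + 4018 + 330 = 4441 days.
4441 mod 7 = 3, so 3 days after Thursday is Sunday.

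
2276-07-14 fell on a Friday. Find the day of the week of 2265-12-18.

Count forward from the earlier date (December 18, 2265) to the later (July 14, 2276):
From December 18, 2265 to December 18, 2275: 10 years, of which 2 contain a Feb 29 — 8×365 + 2×366 = 3652 days.
December 2275: 31 − 18 = 13 days remain.
Then January (31), February 2276 (29), March (31), April (30), May (31), June (30): 31 + 29 + 31 + 30 + 31 + 30 = 182 days.
July 1–14, 2276: 14 days.
Residual: 209 days.
Total: 3861 days.
3861 mod 7 = 4, so 4 days before Friday is Monday.

Monday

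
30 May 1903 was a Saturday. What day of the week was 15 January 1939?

From May 30, 1903 to May 30, 1938: 35 years, of which 9 contain a Feb 29 — 26×365 + 9×366 = 12784 days.
May 1938: 31 − 30 = 1 day remains.
Then June (30), July (31), August (31), September (30), October (31), November (30), December (31): 30 + 31 + 31 + 30 + 31 + 30 + 31 = 214 days.
January 1–15, 1939: 15 days.
Residual: 230 days.
Total: 13014 days.
13014 mod 7 = 1, so 1 day after Saturday is Sunday.

Sunday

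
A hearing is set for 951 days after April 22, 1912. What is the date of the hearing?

November 29, 1914

Count 951 days after April 22, 1912:
Day-of-year of April 22, 1912: 113.
Day-of-year of November 29, 1914: 333.
1912 has 366 days, so 366 − 113 = 253 days remain in 1912.
Full years: 1913: 365. Sum = 365.
Total: 253 + 365 + 333 = 951 days.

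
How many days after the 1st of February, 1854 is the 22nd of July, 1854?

171

February 1854: 28 − 1 = 27 days remain (1854 is not a leap year, so February has 28 days).
Then March (31), April (30), May (31), June (30): 31 + 30 + 31 + 30 = 122 days.
July 1–22, 1854: 22 days.
Total: 27 + 122 + 22 = 171 days.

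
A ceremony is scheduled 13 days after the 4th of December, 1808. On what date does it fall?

the 17th of December, 1808

Count 13 days after December 4, 1808:
Within December 1808: 17 − 4 = 13 days.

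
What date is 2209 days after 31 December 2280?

18 January 2287

Count 2209 days after December 31, 2280:
December 31, 2280 → December 31, 2281: 365 days.
December 31, 2281 → December 31, 2282: 365 days.
December 31, 2282 → December 31, 2283: 365 days.
December 31, 2283 → December 31, 2284: 366 days (2284 is a leap year).
December 31, 2284 → December 31, 2285: 365 days.
December 31, 2285 → December 31, 2286: 365 days.
December 2286: 31 − 31 = 0 days remain.
January 1–18, 2287: 18 days.
Residual: 18 days.
Total: 2209 days.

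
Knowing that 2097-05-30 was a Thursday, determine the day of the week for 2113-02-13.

Monday

Day-of-year of May 30, 2097: 150.
Day-of-year of February 13, 2113: 44.
2097 has 365 days, so 365 − 150 = 215 days remain in 2097.
Full years 2098–2112: 12 common + 3 leap = 12×365 + 3×366 = 5478 days.
Total: 215 + 5478 + 44 = 5737 days.
5737 mod 7 = 4, so 4 days after Thursday is Monday.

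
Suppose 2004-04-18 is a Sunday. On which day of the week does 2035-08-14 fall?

From April 18, 2004 to April 18, 2035: 31 years, of which 7 contain a Feb 29 — 24×365 + 7×366 = 11322 days.
April 2035: 30 − 18 = 12 days remain.
Then May (31), June (30), July (31): 31 + 30 + 31 = 92 days.
August 1–14, 2035: 14 days.
Residual: 118 days.
Total: 11440 days.
11440 mod 7 = 2, so 2 days after Sunday is Tuesday.

Tuesday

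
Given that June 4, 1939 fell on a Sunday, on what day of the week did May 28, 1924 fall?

Count forward from the earlier date (May 28, 1924) to the later (June 4, 1939):
From May 28, 1924 to May 28, 1939: 15 years, of which 3 contain a Feb 29 — 12×365 + 3×366 = 5478 days.
May 1939: 31 − 28 = 3 days remain.
June 1–4, 1939: 4 days.
Residual: 7 days.
Total: 5485 days.
5485 mod 7 = 4, so 4 days before Sunday is Wednesday.

Wednesday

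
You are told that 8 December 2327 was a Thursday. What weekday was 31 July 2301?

Wednesday

Count forward from the earlier date (July 31, 2301) to the later (December 8, 2327):
From July 31, 2301 to July 31, 2327: 26 years, of which 6 contain a Feb 29 — 20×365 + 6×366 = 9496 days.
July 2327: 31 − 31 = 0 days remain.
Then August (31), September (30), October (31), November (30): 31 + 30 + 31 + 30 = 122 days.
December 1–8, 2327: 8 days.
Residual: 130 days.
Total: 9626 days.
9626 mod 7 = 1, so 1 day before Thursday is Wednesday.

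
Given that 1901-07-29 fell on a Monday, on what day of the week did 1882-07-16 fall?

Count forward from the earlier date (July 16, 1882) to the later (July 29, 1901):
From July 16, 1882 to July 16, 1901: 19 years, of which 4 contain a Feb 29 — 15×365 + 4×366 = 6939 days.
(1900 is not a leap year (divisible by 100 but not 400).)
Within July 1901: 29 − 16 = 13 days.
Total: 6952 days.
6952 mod 7 = 1, so 1 day before Monday is Sunday.

Sunday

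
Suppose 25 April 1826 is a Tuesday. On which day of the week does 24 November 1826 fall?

April 1826: 30 − 25 = 5 days remain.
Then May (31), June (30), July (31), August (31), September (30), October (31): 31 + 30 + 31 + 31 + 30 + 31 = 184 days.
November 1–24, 1826: 24 days.
Total: 5 + 184 + 24 = 213 days.
213 mod 7 = 3, so 3 days after Tuesday is Friday.

Friday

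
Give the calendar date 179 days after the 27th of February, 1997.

the 25th of August, 1997

Count 179 days after February 27, 1997:
February 1997: 28 − 27 = 1 day remains (1997 is not a leap year, so February has 28 days).
Then March (31), April (30), May (31), June (30), July (31): 31 + 30 + 31 + 30 + 31 = 153 days.
August 1–25, 1997: 25 days.
Total: 1 + 153 + 25 = 179 days.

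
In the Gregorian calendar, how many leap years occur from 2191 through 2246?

13

Years divisible by 4: 2192, 2196, …, 2244 — 14 in all.
Of these, 2200 is divisible by 100 but not 400, so not leap.
Leap years: 14 − 1 = 13.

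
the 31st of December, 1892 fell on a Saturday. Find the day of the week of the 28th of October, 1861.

Count forward from the earlier date (October 28, 1861) to the later (December 31, 1892):
From October 28, 1861 to October 28, 1892: 31 years, of which 8 contain a Feb 29 — 23×365 + 8×366 = 11323 days.
October 1892: 31 − 28 = 3 days remain.
Then November (30): 30 days.
December 1–31, 1892: 31 days.
Residual: 64 days.
Total: 11387 days.
11387 mod 7 = 5, so 5 days before Saturday is Monday.

Monday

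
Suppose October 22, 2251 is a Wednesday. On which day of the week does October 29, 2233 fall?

Count forward from the earlier date (October 29, 2233) to the later (October 22, 2251):
Day-of-year of October 29, 2233: 302.
Day-of-year of October 22, 2251: 295.
2233 has 365 days, so 365 − 302 = 63 days remain in 2233.
Full years 2234–2250: 13 common + 4 leap = 13×365 + 4×366 = 6209 days.
Total: 63 + 6209 + 295 = 6567 days.
6567 mod 7 = 1, so 1 day before Wednesday is Tuesday.

Tuesday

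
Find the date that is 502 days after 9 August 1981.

24 December 1982

Count 502 days after August 9, 1981:
August 1981: 31 − 9 = 22 days remain.
Then 15 full months totalling 456 days.
December 1–24, 1982: 24 days.
Total: 22 + 456 + 24 = 502 days.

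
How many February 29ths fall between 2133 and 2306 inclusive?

Years divisible by 4: 2136, 2140, …, 2304 — 43 in all.
Of these, 2200, 2300 are divisible by 100 but not 400, so not leap.
Leap years: 43 − 2 = 41.

41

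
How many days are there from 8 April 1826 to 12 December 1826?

248

April 1826: 30 − 8 = 22 days remain.
Then May (31), June (30), July (31), August (31), September (30), October (31), November (30): 31 + 30 + 31 + 31 + 30 + 31 + 30 = 214 days.
December 1–12, 1826: 12 days.
Total: 22 + 214 + 12 = 248 days.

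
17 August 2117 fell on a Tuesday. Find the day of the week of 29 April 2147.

Saturday

From August 17, 2117 to August 17, 2146: 29 years, of which 7 contain a Feb 29 — 22×365 + 7×366 = 10592 days.
August 2146: 31 − 17 = 14 days remain.
Then September (30), October (31), November (30), December (31), January (31), February 2147 (28), March (31): 30 + 31 + 30 + 31 + 31 + 28 + 31 = 212 days.
April 1–29, 2147: 29 days.
Residual: 255 days.
Total: 10847 days.
10847 mod 7 = 4, so 4 days after Tuesday is Saturday.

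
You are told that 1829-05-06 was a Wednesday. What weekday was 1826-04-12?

Wednesday

Count forward from the earlier date (April 12, 1826) to the later (May 6, 1829):
April 12, 1826 → April 12, 1827: 365 days.
April 12, 1827 → April 12, 1828: 366 days (1828 is a leap year).
April 12, 1828 → April 12, 1829: 365 days.
April 1829: 30 − 12 = 18 days remain.
May 1–6, 1829: 6 days.
Residual: 24 days.
Total: 1120 days.
1120 is a multiple of 7, so 1826-04-12 falls on the same weekday: Wednesday.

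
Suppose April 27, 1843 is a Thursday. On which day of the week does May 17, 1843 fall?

April 1843: 30 − 27 = 3 days remain.
May 1–17, 1843: 17 days.
Total: 3 + 17 = 20 days.
20 mod 7 = 6, so 6 days after Thursday is Wednesday.

Wednesday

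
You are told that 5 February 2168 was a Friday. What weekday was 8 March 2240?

Sunday

From February 5, 2168 to February 5, 2240: 72 years, of which 17 contain a Feb 29 — 55×365 + 17×366 = 26297 days.
(2200 is not a leap year (divisible by 100 but not 400).)
February 2240: 29 − 5 = 24 days remain (2240 is a leap year, so February has 29 days).
March 1–8, 2240: 8 days.
Residual: 32 days.
Total: 26329 days.
26329 mod 7 = 2, so 2 days after Friday is Sunday.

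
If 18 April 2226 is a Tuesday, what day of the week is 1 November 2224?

Monday

Count forward from the earlier date (November 1, 2224) to the later (April 18, 2226):
November 1, 2224 → November 1, 2225: 365 days.
November 2225: 30 − 1 = 29 days remain.
Then December (31), January (31), February 2226 (28), March (31): 31 + 31 + 28 + 31 = 121 days.
April 1–18, 2226: 18 days.
Residual: 168 days.
Total: 533 days.
533 mod 7 = 1, so 1 day before Tuesday is Monday.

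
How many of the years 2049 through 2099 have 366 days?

12

Years divisible by 4 in [2049, 2099]: 2052, 2056, 2060, 2064, 2068, 2072, 2076, 2080, 2084, 2088, 2092, 2096.
No century exceptions apply. Count: 12.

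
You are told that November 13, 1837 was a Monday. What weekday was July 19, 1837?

Count forward from the earlier date (July 19, 1837) to the later (November 13, 1837):
July 1837: 31 − 19 = 12 days remain.
Then August (31), September (30), October (31): 31 + 30 + 31 = 92 days.
November 1–13, 1837: 13 days.
Total: 12 + 92 + 13 = 117 days.
117 mod 7 = 5, so 5 days before Monday is Wednesday.

Wednesday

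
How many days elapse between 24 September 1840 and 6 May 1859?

6798

Day-of-year of September 24, 1840: 268.
Day-of-year of May 6, 1859: 126.
1840 has 366 days, so 366 − 268 = 98 days remain in 1840.
Full years 1841–1858: 14 common + 4 leap = 14×365 + 4×366 = 6574 days.
Total: 98 + 6574 + 126 = 6798 days.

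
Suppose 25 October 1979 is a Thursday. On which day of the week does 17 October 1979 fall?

Wednesday

Count forward from the earlier date (October 17, 1979) to the later (October 25, 1979):
Within October 1979: 25 − 17 = 8 days.
8 mod 7 = 1, so 1 day before Thursday is Wednesday.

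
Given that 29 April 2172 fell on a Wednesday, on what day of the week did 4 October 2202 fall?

Monday

From April 29, 2172 to April 29, 2202: 30 years, of which 6 contain a Feb 29 — 24×365 + 6×366 = 10956 days.
(2200 is not a leap year (divisible by 100 but not 400).)
April 2202: 30 − 29 = 1 day remains.
Then May (31), June (30), July (31), August (31), September (30): 31 + 30 + 31 + 31 + 30 = 153 days.
October 1–4, 2202: 4 days.
Residual: 158 days.
Total: 11114 days.
11114 mod 7 = 5, so 5 days after Wednesday is Monday.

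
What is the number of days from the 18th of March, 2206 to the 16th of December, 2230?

From March 18, 2206 to March 18, 2230: 24 years, of which 6 contain a Feb 29 — 18×365 + 6×366 = 8766 days.
March 2230: 31 − 18 = 13 days remain.
Then April (30), May (31), June (30), July (31), August (31), September (30), October (31), November (30): 30 + 31 + 30 + 31 + 31 + 30 + 31 + 30 = 244 days.
December 1–16, 2230: 16 days.
Residual: 273 days.
Total: 9039 days.

9039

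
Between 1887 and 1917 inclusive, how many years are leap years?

7

Years divisible by 4 in [1887, 1917]: 1888, 1892, 1896, 1900, 1904, 1908, 1912, 1916.
Of these, 1900 is divisible by 100 but not 400, so not leap.
Leap years: 8 − 1 = 7.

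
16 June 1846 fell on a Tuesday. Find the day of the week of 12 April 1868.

Day-of-year of June 16, 1846: 167.
Day-of-year of April 12, 1868: 103.
1846 has 365 days, so 365 − 167 = 198 days remain in 1846.
Full years 1847–1867: 16 common + 5 leap = 16×365 + 5×366 = 7670 days.
Total: 198 + 7670 + 103 = 7971 days.
7971 mod 7 = 5, so 5 days after Tuesday is Sunday.

Sunday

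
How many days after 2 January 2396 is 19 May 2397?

503

Day-of-year of January 2, 2396: 2.
Day-of-year of May 19, 2397: 139.
2396 has 366 days, so 366 − 2 = 364 days remain in 2396.
Total: 364 + 139 = 503 days.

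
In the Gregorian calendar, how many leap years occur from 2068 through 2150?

Years divisible by 4: 2068, 2072, …, 2148 — 21 in all.
Of these, 2100 is divisible by 100 but not 400, so not leap.
Leap years: 21 − 1 = 20.

20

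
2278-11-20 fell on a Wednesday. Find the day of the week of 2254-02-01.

Wednesday

Count forward from the earlier date (February 1, 2254) to the later (November 20, 2278):
From February 1, 2254 to February 1, 2278: 24 years, of which 6 contain a Feb 29 — 18×365 + 6×366 = 8766 days.
February 2278: 28 − 1 = 27 days remain (2278 is not a leap year, so February has 28 days).
Then March (31), April (30), May (31), June (30), July (31), August (31), September (30), October (31): 31 + 30 + 31 + 30 + 31 + 31 + 30 + 31 = 245 days.
November 1–20, 2278: 20 days.
Residual: 292 days.
Total: 9058 days.
9058 is a multiple of 7, so 2254-02-01 falls on the same weekday: Wednesday.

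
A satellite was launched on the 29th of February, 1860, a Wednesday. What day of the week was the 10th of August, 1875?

Tuesday

Day-of-year of February 29, 1860: 60.
Day-of-year of August 10, 1875: 222.
1860 has 366 days, so 366 − 60 = 306 days remain in 1860.
Full years 1861–1874: 11 common + 3 leap = 11×365 + 3×366 = 5113 days.
Total: 306 + 5113 + 222 = 5641 days.
5641 mod 7 = 6, so 6 days after Wednesday is Tuesday.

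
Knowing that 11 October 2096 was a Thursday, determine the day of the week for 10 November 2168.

From October 11, 2096 to October 11, 2168: 72 years, of which 17 contain a Feb 29 — 55×365 + 17×366 = 26297 days.
(2100 is not a leap year (divisible by 100 but not 400).)
October 2168: 31 − 11 = 20 days remain.
November 1–10, 2168: 10 days.
Residual: 30 days.
Total: 26327 days.
26327 is a multiple of 7, so 10 November 2168 falls on the same weekday: Thursday.

Thursday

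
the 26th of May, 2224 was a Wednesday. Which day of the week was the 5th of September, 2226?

Day-of-year of May 26, 2224: 147.
Day-of-year of September 5, 2226: 248.
2224 has 366 days, so 366 − 147 = 219 days remain in 2224.
Full years: 2225: 365. Sum = 365.
Total: 219 + 365 + 248 = 832 days.
832 mod 7 = 6, so 6 days after Wednesday is Tuesday.

Tuesday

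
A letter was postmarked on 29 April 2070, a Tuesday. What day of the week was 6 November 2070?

Thursday

April 2070: 30 − 29 = 1 day remains.
Then May (31), June (30), July (31), August (31), September (30), October (31): 31 + 30 + 31 + 31 + 30 + 31 = 184 days.
November 1–6, 2070: 6 days.
Total: 1 + 184 + 6 = 191 days.
191 mod 7 = 2, so 2 days after Tuesday is Thursday.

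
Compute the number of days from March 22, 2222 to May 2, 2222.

41

March 2222: 31 − 22 = 9 days remain.
Then April (30): 30 days.
May 1–2, 2222: 2 days.
Total: 9 + 30 + 2 = 41 days.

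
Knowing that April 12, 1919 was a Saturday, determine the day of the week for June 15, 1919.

April 1919: 30 − 12 = 18 days remain.
Then May (31): 31 days.
June 1–15, 1919: 15 days.
Total: 18 + 31 + 15 = 64 days.
64 mod 7 = 1, so 1 day after Saturday is Sunday.

Sunday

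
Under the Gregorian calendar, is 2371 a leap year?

2371 is not a leap year.

No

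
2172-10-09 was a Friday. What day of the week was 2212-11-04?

Day-of-year of October 9, 2172: 283.
Day-of-year of November 4, 2212: 309.
2172 has 366 days, so 366 − 283 = 83 days remain in 2172.
Full years 2173–2211: 31 common + 8 leap = 31×365 + 8×366 = 14243 days.
Total: 83 + 14243 + 309 = 14635 days.
14635 mod 7 = 5, so 5 days after Friday is Wednesday.

Wednesday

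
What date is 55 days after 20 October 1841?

14 December 1841

Count 55 days after October 20, 1841:
October 1841: 31 − 20 = 11 days remain.
Then November (30): 30 days.
December 1–14, 1841: 14 days.
Total: 11 + 30 + 14 = 55 days.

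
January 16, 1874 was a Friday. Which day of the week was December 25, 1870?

Count forward from the earlier date (December 25, 1870) to the later (January 16, 1874):
Day-of-year of December 25, 1870: 359.
Day-of-year of January 16, 1874: 16.
1870 has 365 days, so 365 − 359 = 6 days remain in 1870.
Full years: 1871: 365; 1872: 366; 1873: 365. Sum = 1096.
Total: 6 + 1096 + 16 = 1118 days.
1118 mod 7 = 5, so 5 days before Friday is Sunday.

Sunday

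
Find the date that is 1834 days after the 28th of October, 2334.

the 5th of November, 2339

Count 1834 days after October 28, 2334:
Day-of-year of October 28, 2334: 301.
Day-of-year of November 5, 2339: 309.
2334 has 365 days, so 365 − 301 = 64 days remain in 2334.
Full years: 2335: 365; 2336: 366; 2337: 365; 2338: 365. Sum = 1461.
Total: 64 + 1461 + 309 = 1834 days.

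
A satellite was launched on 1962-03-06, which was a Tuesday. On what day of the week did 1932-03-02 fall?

Wednesday

Count forward from the earlier date (March 2, 1932) to the later (March 6, 1962):
Day-of-year of March 2, 1932: 62.
Day-of-year of March 6, 1962: 65.
1932 has 366 days, so 366 − 62 = 304 days remain in 1932.
Full years 1933–1961: 22 common + 7 leap = 22×365 + 7×366 = 10592 days.
Total: 304 + 10592 + 65 = 10961 days.
10961 mod 7 = 6, so 6 days before Tuesday is Wednesday.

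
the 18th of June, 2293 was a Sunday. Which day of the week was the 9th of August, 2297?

Day-of-year of June 18, 2293: 169.
Day-of-year of August 9, 2297: 221.
2293 has 365 days, so 365 − 169 = 196 days remain in 2293.
Full years: 2294: 365; 2295: 365; 2296: 366. Sum = 1096.
Total: 196 + 1096 + 221 = 1513 days.
1513 mod 7 = 1, so 1 day after Sunday is Monday.

Monday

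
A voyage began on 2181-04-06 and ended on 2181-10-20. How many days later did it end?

197

April 2181: 30 − 6 = 24 days remain.
Then May (31), June (30), July (31), August (31), September (30): 31 + 30 + 31 + 31 + 30 = 153 days.
October 1–20, 2181: 20 days.
Total: 24 + 153 + 20 = 197 days.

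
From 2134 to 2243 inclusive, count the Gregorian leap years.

Years divisible by 4: 2136, 2140, …, 2240 — 27 in all.
Of these, 2200 is divisible by 100 but not 400, so not leap.
Leap years: 27 − 1 = 26.

26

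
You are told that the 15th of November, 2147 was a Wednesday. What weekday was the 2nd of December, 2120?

Monday

Count forward from the earlier date (December 2, 2120) to the later (November 15, 2147):
Day-of-year of December 2, 2120: 337.
Day-of-year of November 15, 2147: 319.
2120 has 366 days, so 366 − 337 = 29 days remain in 2120.
Full years 2121–2146: 20 common + 6 leap = 20×365 + 6×366 = 9496 days.
Total: 29 + 9496 + 319 = 9844 days.
9844 mod 7 = 2, so 2 days before Wednesday is Monday.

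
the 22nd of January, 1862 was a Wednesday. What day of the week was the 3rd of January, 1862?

Count forward from the earlier date (January 3, 1862) to the later (January 22, 1862):
Within January 1862: 22 − 3 = 19 days.
19 mod 7 = 5, so 5 days before Wednesday is Friday.

Friday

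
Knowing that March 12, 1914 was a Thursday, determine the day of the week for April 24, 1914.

March 1914: 31 − 12 = 19 days remain.
April 1–24, 1914: 24 days.
Total: 19 + 24 = 43 days.
43 mod 7 = 1, so 1 day after Thursday is Friday.

Friday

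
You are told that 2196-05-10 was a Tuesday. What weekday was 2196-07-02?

May 2196: 31 − 10 = 21 days remain.
Then June (30): 30 days.
July 1–2, 2196: 2 days.
Total: 21 + 30 + 2 = 53 days.
53 mod 7 = 4, so 4 days after Tuesday is Saturday.

Saturday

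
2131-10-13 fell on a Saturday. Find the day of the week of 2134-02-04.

Thursday

October 13, 2131 → October 13, 2132: 366 days (2132 is a leap year).
October 13, 2132 → October 13, 2133: 365 days.
October 2133: 31 − 13 = 18 days remain.
Then November (30), December (31), January (31): 30 + 31 + 31 = 92 days.
February 1–4, 2134: 4 days (2134 is not a leap year).
Residual: 114 days.
Total: 845 days.
845 mod 7 = 5, so 5 days after Saturday is Thursday.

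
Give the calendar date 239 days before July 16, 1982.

November 19, 1981

Count 239 days before July 16, 1982:
November 1981: 30 − 19 = 11 days remain.
Then December (31), January (31), February 1982 (28), March (31), April (30), May (31), June (30): 31 + 31 + 28 + 31 + 30 + 31 + 30 = 212 days.
July 1–16, 1982: 16 days.
Residual: 239 days.
Total: 239 days.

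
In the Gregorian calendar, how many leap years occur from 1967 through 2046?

Years divisible by 4: 1968, 1972, …, 2044 — 20 in all.
2000 is divisible by 400, so still leap.
No century exceptions apply. Count: 20.

20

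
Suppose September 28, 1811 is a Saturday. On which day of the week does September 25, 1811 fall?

Wednesday

Count forward from the earlier date (September 25, 1811) to the later (September 28, 1811):
Within September 1811: 28 − 25 = 3 days.
3 mod 7 = 3, so 3 days before Saturday is Wednesday.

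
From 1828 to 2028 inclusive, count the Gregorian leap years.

Years divisible by 4: 1828, 1832, …, 2028 — 51 in all.
Of these, 1900 is divisible by 100 but not 400, so not leap.
2000 is divisible by 400, so still leap.
Leap years: 51 − 1 = 50.

50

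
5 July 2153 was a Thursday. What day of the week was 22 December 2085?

Saturday

Count forward from the earlier date (December 22, 2085) to the later (July 5, 2153):
Day-of-year of December 22, 2085: 356.
Day-of-year of July 5, 2153: 186.
2085 has 365 days, so 365 − 356 = 9 days remain in 2085.
Full years 2086–2152: 51 common + 16 leap = 51×365 + 16×366 = 24471 days.
Total: 9 + 24471 + 186 = 24666 days.
24666 mod 7 = 5, so 5 days before Thursday is Saturday.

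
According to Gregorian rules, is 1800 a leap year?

No

1800 is not a leap year (divisible by 100 but not 400).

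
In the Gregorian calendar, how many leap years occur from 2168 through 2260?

23

Years divisible by 4: 2168, 2172, …, 2260 — 24 in all.
Of these, 2200 is divisible by 100 but not 400, so not leap.
Leap years: 24 − 1 = 23.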